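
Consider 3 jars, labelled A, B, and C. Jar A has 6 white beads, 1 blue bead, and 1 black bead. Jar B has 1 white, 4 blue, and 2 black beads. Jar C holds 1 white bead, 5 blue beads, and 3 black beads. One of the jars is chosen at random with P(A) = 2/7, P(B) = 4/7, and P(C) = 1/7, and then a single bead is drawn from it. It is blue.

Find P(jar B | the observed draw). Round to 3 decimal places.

0.739

For each hypothesis, P(data | H) works out to: P(data | jar A) = (1/8) = 0.125; P(data | jar B) = (4/7) = 0.57143; P(data | jar C) = (5/9) = 0.55556.
Weighting by the prior gives 2/7 · 0.125 = 0.035714, 4/7 · 0.57143 = 0.32653, 1/7 · 0.55556 = 0.079365; summing to 0.44161.
So P(jar B | data) = (0.32653) / (0.44161) = 0.73941.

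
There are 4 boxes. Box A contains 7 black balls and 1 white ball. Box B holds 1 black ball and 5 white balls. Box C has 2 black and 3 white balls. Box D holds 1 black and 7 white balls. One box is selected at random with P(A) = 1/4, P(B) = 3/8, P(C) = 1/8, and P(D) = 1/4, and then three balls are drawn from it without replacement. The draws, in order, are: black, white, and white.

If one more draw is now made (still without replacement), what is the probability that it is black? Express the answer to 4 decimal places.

Under each hypothesis, the probability of the observed sequence is: P(data | box A) = (7/8)(1/7)(0/6) = 0; P(data | box B) = (1/6)(5/5)(4/4) = 1/6; P(data | box C) = (2/5)(3/4)(2/3) = 1/5; P(data | box D) = (1/8)(7/7)(6/6) = 1/8.
Multiplying each by its prior: 1/4 · 0 = 0, 3/8 · 1/6 = 1/16, 1/8 · 1/5 = 1/40, 1/4 · 1/8 = 1/32; these sum to 19/160.
Normalising, the posterior is P(box A | data) = 0, P(box B | data) = 10/19, P(box C | data) = 4/19, P(box D | data) = 5/19.
So P(black next | data) = Σ P(black next | H) P(H | data) = (0)(10/19) + (1/2)(4/19) + (0)(5/19) = 2/19.

0.1053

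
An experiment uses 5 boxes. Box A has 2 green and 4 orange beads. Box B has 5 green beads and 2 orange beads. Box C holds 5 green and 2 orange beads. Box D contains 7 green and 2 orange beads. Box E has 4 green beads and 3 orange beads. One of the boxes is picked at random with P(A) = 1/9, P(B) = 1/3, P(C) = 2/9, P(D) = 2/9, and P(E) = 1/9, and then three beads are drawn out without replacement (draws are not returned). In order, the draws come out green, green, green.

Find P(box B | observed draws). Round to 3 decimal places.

The likelihood of the observed sequence under each hypothesis: P(data | box A) = (2/6)(1/5)(0/4) = 0; P(data | box B) = (5/7)(4/6)(3/5) = 0.28571; P(data | box C) = (5/7)(4/6)(3/5) = 0.28571; P(data | box D) = (7/9)(6/8)(5/7) = 0.41667; P(data | box E) = (4/7)(3/6)(2/5) = 0.11429.
Weighting by the prior gives 1/9 · 0 = 0, 1/3 · 0.28571 = 0.095238, 2/9 · 0.28571 = 0.063492, 2/9 · 0.41667 = 0.092593, 1/9 · 0.11429 = 0.012698; these sum to 0.26402.
Therefore the posterior P(box B | data) = (0.095238) / (0.26402) = 0.36072.

0.361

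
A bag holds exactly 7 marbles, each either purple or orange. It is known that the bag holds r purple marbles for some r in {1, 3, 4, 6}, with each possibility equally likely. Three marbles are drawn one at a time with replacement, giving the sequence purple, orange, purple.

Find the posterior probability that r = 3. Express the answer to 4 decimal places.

Under each hypothesis, the probability of the observed sequence is: P(data | r = 1) = (1/7)(6/7)(1/7) = 6/343; P(data | r = 3) = (3/7)(4/7)(3/7) = 36/343; P(data | r = 4) = (4/7)(3/7)(4/7) = 48/343; P(data | r = 6) = (6/7)(1/7)(6/7) = 36/343.
Multiplying each by its prior: 1/4 · 6/343 = 3/686, 1/4 · 36/343 = 9/343, 1/4 · 48/343 = 12/343, 1/4 · 36/343 = 9/343; with total 9/98.
So P(r = 3 | data) = (9/343) / (9/98) = 2/7.

0.2857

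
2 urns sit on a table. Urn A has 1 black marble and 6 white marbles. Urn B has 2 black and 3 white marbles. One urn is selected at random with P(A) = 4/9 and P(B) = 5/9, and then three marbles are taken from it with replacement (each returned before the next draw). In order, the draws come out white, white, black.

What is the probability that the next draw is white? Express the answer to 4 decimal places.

0.6947

The likelihood of the observed sequence under each hypothesis: P(data | urn A) = (6/7)(6/7)(1/7) = 0.10496; P(data | urn B) = (3/5)(3/5)(2/5) = 0.144.
The prior-weighted likelihoods are 4/9 · 0.10496 = 0.046647, 5/9 · 0.144 = 0.08; summing to 0.12665.
Dividing through by the total gives posterior P(urn A | data) = 0.36832, P(urn B | data) = 0.63168.
The predictive probability is P(white next | data) = (6/7)(0.36832) + (3/5)(0.63168) = 0.69471.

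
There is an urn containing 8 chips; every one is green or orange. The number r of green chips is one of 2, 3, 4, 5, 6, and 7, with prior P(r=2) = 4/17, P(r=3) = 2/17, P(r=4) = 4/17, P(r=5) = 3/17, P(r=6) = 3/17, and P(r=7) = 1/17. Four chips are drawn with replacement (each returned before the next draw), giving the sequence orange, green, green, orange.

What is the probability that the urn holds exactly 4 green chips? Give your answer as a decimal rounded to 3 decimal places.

0.319

Compute the likelihood of the observed sequence for each case: P(data | r = 2) = (6/8)(2/8)(2/8)(6/8) = 0.035156; P(data | r = 3) = (5/8)(3/8)(3/8)(5/8) = 0.054932; P(data | r = 4) = (4/8)(4/8)(4/8)(4/8) = 0.0625; P(data | r = 5) = (3/8)(5/8)(5/8)(3/8) = 0.054932; P(data | r = 6) = (2/8)(6/8)(6/8)(2/8) = 0.035156; P(data | r = 7) = (1/8)(7/8)(7/8)(1/8) = 0.011963.
The prior-weighted likelihoods are 4/17 · 0.035156 = 0.0082721, 2/17 · 0.054932 = 0.0064625, 4/17 · 0.0625 = 0.014706, 3/17 · 0.054932 = 0.0096938, 3/17 · 0.035156 = 0.006204, 1/17 · 0.011963 = 0.0007037; with total 0.046042.
By Bayes' rule, P(r = 4 | data) = (0.014706) / (0.046042) = 0.3194.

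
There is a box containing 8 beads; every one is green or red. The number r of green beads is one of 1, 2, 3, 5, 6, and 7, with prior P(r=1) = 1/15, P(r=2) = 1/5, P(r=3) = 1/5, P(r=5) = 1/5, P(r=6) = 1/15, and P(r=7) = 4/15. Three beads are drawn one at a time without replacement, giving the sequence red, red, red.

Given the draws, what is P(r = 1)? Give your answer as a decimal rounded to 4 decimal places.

The likelihood of the observed sequence under each hypothesis: P(data | r = 1) = (7/8)(6/7)(5/6) = 5/8; P(data | r = 2) = (6/8)(5/7)(4/6) = 5/14; P(data | r = 3) = (5/8)(4/7)(3/6) = 5/28; P(data | r = 5) = (3/8)(2/7)(1/6) = 1/56; P(data | r = 6) = (2/8)(1/7)(0/6) = 0; P(data | r = 7) = (1/8)(0/7) = 0.
The prior-weighted likelihoods are 1/15 · 5/8 = 1/24, 1/5 · 5/14 = 1/14, 1/5 · 5/28 = 1/28, 1/5 · 1/56 = 1/280, 1/15 · 0 = 0, 4/15 · 0 = 0; these sum to 16/105.
Hence P(r = 1 | data) = (1/24) / (16/105) = 35/128.

0.2734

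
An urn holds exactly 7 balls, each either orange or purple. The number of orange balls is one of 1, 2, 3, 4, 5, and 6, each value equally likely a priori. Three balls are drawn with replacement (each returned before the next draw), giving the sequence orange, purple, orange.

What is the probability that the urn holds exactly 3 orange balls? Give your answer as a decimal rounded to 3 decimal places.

0.184

Compute the likelihood of the observed sequence for each case: P(data | r = 1) = (1/7)(6/7)(1/7) = 0.017493; P(data | r = 2) = (2/7)(5/7)(2/7) = 0.058309; P(data | r = 3) = (3/7)(4/7)(3/7) = 0.10496; P(data | r = 4) = (4/7)(3/7)(4/7) = 0.13994; P(data | r = 5) = (5/7)(2/7)(5/7) = 0.14577; P(data | r = 6) = (6/7)(1/7)(6/7) = 0.10496.
Weighting by the prior gives 1/6 · 0.017493 = 0.0029155, 1/6 · 0.058309 = 0.0097182, 1/6 · 0.10496 = 0.017493, 1/6 · 0.13994 = 0.023324, 1/6 · 0.14577 = 0.024295, 1/6 · 0.10496 = 0.017493; summing to 0.095238.
Hence P(r = 3 | data) = (0.017493) / (0.095238) = 0.18367.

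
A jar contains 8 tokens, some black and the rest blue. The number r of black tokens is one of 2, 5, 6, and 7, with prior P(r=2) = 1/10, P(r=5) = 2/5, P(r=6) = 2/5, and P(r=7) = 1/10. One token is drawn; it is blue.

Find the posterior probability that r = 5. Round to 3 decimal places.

Compute the likelihood of this draw for each case: P(data | r = 2) = (6/8) = 3/4; P(data | r = 5) = (3/8) = 3/8; P(data | r = 6) = (2/8) = 1/4; P(data | r = 7) = (1/8) = 1/8.
Weighting by the prior gives 1/10 · 3/4 = 3/40, 2/5 · 3/8 = 3/20, 2/5 · 1/4 = 1/10, 1/10 · 1/8 = 1/80; these sum to 27/80.
By Bayes' rule, P(r = 5 | data) = (3/20) / (27/80) = 4/9.

0.444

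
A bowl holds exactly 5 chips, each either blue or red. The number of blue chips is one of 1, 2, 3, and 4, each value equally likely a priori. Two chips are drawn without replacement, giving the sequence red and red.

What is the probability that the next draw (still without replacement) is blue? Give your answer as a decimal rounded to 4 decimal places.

Compute the likelihood of the observed sequence for each case: P(data | r = 1) = (4/5)(3/4) = 3/5; P(data | r = 2) = (3/5)(2/4) = 3/10; P(data | r = 3) = (2/5)(1/4) = 1/10; P(data | r = 4) = (1/5)(0/4) = 0.
Weighting by the prior gives 1/4 · 3/5 = 3/20, 1/4 · 3/10 = 3/40, 1/4 · 1/10 = 1/40, 1/4 · 0 = 0; with total 1/4.
Dividing through by the total gives posterior P(r = 1 | data) = 3/5, P(r = 2 | data) = 3/10, P(r = 3 | data) = 1/10, P(r = 4 | data) = 0.
So P(blue next | data) = Σ P(blue next | H) P(H | data) = (1/3)(3/5) + (2/3)(3/10) + (1)(1/10) = 1/2.

0.5000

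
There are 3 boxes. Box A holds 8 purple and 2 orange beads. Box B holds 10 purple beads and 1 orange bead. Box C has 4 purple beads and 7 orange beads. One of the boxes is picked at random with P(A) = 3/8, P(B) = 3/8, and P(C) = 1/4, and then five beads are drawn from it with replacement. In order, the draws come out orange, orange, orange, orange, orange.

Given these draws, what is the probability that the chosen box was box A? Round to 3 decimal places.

0.005

Compute the likelihood of the observed sequence for each case: P(data | box A) = (2/10)(2/10)(2/10)(2/10)(2/10) = 0.00032; P(data | box B) = (1/11)(1/11)(1/11)(1/11)(1/11) = 6.2092e-06; P(data | box C) = (7/11)(7/11)(7/11)(7/11)(7/11) = 0.10436.
Multiplying each by its prior: 3/8 · 0.00032 = 0.00012, 3/8 · 6.2092e-06 = 2.3285e-06, 1/4 · 0.10436 = 0.02609; these sum to 0.026212.
So P(box A | data) = (0.00012) / (0.026212) = 0.0045781.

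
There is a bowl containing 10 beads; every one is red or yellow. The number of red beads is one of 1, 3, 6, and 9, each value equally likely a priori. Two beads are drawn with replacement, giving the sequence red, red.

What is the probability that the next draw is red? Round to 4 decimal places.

0.7661

The likelihood of the observed sequence under each hypothesis: P(data | r = 1) = (1/10)(1/10) = 1/100; P(data | r = 3) = (3/10)(3/10) = 9/100; P(data | r = 6) = (6/10)(6/10) = 9/25; P(data | r = 9) = (9/10)(9/10) = 81/100.
The prior-weighted likelihoods are 1/4 · 1/100 = 1/400, 1/4 · 9/100 = 9/400, 1/4 · 9/25 = 9/100, 1/4 · 81/100 = 81/400; summing to 127/400.
Dividing through by the total gives posterior P(r = 1 | data) = 0.007874, P(r = 3 | data) = 0.070866, P(r = 6 | data) = 0.28346, P(r = 9 | data) = 0.6378.
Averaging over the posterior, P(red next | data) = (1/10)(0.007874) + (3/10)(0.070866) + (3/5)(0.28346) + (9/10)(0.6378) = 0.76614.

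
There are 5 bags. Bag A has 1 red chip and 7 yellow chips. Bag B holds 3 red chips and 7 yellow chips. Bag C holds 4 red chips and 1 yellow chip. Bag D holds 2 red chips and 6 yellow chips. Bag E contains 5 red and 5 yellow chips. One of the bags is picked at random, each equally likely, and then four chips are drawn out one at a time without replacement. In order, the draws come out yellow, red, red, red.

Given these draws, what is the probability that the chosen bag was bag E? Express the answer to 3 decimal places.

0.222

For each hypothesis, P(data | H) works out to: P(data | bag A) = (7/8)(1/7)(0/6) = 0; P(data | bag B) = (7/10)(3/9)(2/8)(1/7) = 1/120; P(data | bag C) = (1/5)(4/4)(3/3)(2/2) = 1/5; P(data | bag D) = (6/8)(2/7)(1/6)(0/5) = 0; P(data | bag E) = (5/10)(5/9)(4/8)(3/7) = 5/84.
Weighting by the prior gives 1/5 · 0 = 0, 1/5 · 1/120 = 1/600, 1/5 · 1/5 = 1/25, 1/5 · 0 = 0, 1/5 · 5/84 = 1/84; these sum to 3/56.
By Bayes' rule, P(bag E | data) = (1/84) / (3/56) = 2/9.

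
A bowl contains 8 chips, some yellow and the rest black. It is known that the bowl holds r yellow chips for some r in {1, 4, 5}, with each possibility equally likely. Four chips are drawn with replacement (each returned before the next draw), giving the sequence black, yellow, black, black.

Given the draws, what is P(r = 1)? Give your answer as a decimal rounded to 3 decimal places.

Compute the likelihood of the observed sequence for each case: P(data | r = 1) = (7/8)(1/8)(7/8)(7/8) = 0.08374; P(data | r = 4) = (4/8)(4/8)(4/8)(4/8) = 0.0625; P(data | r = 5) = (3/8)(5/8)(3/8)(3/8) = 0.032959.
The prior-weighted likelihoods are 1/3 · 0.08374 = 0.027913, 1/3 · 0.0625 = 0.020833, 1/3 · 0.032959 = 0.010986; these sum to 0.059733.
So P(r = 1 | data) = (0.027913) / (0.059733) = 0.4673.

0.467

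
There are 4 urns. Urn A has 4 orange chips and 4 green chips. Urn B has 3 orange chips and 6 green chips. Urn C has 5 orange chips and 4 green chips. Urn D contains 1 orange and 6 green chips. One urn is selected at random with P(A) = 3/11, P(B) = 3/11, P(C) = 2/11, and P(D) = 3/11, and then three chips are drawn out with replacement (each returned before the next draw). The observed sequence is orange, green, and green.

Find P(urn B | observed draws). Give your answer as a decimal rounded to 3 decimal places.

0.328

The likelihood of the observed sequence under each hypothesis: P(data | urn A) = (4/8)(4/8)(4/8) = 0.125; P(data | urn B) = (3/9)(6/9)(6/9) = 0.14815; P(data | urn C) = (5/9)(4/9)(4/9) = 0.10974; P(data | urn D) = (1/7)(6/7)(6/7) = 0.10496.
Weighting by the prior gives 3/11 · 0.125 = 0.034091, 3/11 · 0.14815 = 0.040404, 2/11 · 0.10974 = 0.019953, 3/11 · 0.10496 = 0.028624; summing to 0.12307.
Therefore the posterior P(urn B | data) = (0.040404) / (0.12307) = 0.3283.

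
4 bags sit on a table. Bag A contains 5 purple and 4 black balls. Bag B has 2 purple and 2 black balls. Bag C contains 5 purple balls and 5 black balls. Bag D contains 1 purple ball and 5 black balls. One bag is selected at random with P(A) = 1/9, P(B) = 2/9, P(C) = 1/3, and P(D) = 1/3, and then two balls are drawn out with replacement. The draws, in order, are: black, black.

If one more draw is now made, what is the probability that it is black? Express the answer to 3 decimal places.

0.694

For each hypothesis, P(data | H) works out to: P(data | bag A) = (4/9)(4/9) = 16/81; P(data | bag B) = (2/4)(2/4) = 1/4; P(data | bag C) = (5/10)(5/10) = 1/4; P(data | bag D) = (5/6)(5/6) = 25/36.
The prior-weighted likelihoods are 1/9 · 16/81 = 16/729, 2/9 · 1/4 = 1/18, 1/3 · 1/4 = 1/12, 1/3 · 25/36 = 25/108; these sum to 286/729.
The posterior is then P(bag A | data) = 0.055944, P(bag B | data) = 0.14161, P(bag C | data) = 0.21241, P(bag D | data) = 0.59003.
Averaging over the posterior, P(black next | data) = (4/9)(0.055944) + (1/2)(0.14161) + (1/2)(0.21241) + (5/6)(0.59003) = 0.69357.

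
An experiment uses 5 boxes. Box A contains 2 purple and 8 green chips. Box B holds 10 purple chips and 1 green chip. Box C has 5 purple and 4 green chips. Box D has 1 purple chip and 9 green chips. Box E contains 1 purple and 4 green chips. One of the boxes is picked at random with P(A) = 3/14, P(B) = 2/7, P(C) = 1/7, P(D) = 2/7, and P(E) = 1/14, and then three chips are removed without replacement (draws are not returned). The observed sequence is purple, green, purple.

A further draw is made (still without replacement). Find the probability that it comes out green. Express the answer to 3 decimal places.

Under each hypothesis, the probability of the observed sequence is: P(data | box A) = (2/10)(8/9)(1/8) = 0.022222; P(data | box B) = (10/11)(1/10)(9/9) = 0.090909; P(data | box C) = (5/9)(4/8)(4/7) = 0.15873; P(data | box D) = (1/10)(9/9)(0/8) = 0; P(data | box E) = (1/5)(4/4)(0/3) = 0.
Weighting by the prior gives 3/14 · 0.022222 = 0.0047619, 2/7 · 0.090909 = 0.025974, 1/7 · 0.15873 = 0.022676, 2/7 · 0 = 0, 1/14 · 0 = 0; with total 0.053412.
Normalising, the posterior is P(box A | data) = 0.089155, P(box B | data) = 0.4863, P(box C | data) = 0.42455, P(box D | data) = 0, P(box E | data) = 0.
The predictive probability is P(green next | data) = (1)(0.089155) + (0)(0.4863) + (1/2)(0.42455) = 0.30143.

0.301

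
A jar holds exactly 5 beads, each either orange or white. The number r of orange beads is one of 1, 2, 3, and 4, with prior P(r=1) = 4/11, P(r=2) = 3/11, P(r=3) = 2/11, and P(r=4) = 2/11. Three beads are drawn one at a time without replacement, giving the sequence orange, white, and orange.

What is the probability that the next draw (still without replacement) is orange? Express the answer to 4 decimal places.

Under each hypothesis, the probability of the observed sequence is: P(data | r = 1) = (1/5)(4/4)(0/3) = 0; P(data | r = 2) = (2/5)(3/4)(1/3) = 1/10; P(data | r = 3) = (3/5)(2/4)(2/3) = 1/5; P(data | r = 4) = (4/5)(1/4)(3/3) = 1/5.
The prior-weighted likelihoods are 4/11 · 0 = 0, 3/11 · 1/10 = 3/110, 2/11 · 1/5 = 2/55, 2/11 · 1/5 = 2/55; these sum to 1/10.
The posterior is then P(r = 1 | data) = 0, P(r = 2 | data) = 3/11, P(r = 3 | data) = 4/11, P(r = 4 | data) = 4/11.
Averaging over the posterior, P(orange next | data) = (0)(3/11) + (1/2)(4/11) + (1)(4/11) = 6/11.

0.5455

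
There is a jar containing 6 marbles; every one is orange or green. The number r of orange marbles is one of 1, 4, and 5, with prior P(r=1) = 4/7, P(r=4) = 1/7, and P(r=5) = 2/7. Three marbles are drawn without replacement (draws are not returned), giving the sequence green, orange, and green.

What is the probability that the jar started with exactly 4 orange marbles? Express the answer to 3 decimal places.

For each hypothesis, P(data | H) works out to: P(data | r = 1) = (5/6)(1/5)(4/4) = 1/6; P(data | r = 4) = (2/6)(4/5)(1/4) = 1/15; P(data | r = 5) = (1/6)(5/5)(0/4) = 0.
The prior-weighted likelihoods are 4/7 · 1/6 = 2/21, 1/7 · 1/15 = 1/105, 2/7 · 0 = 0; summing to 11/105.
Therefore the posterior P(r = 4 | data) = (1/105) / (11/105) = 1/11.

0.091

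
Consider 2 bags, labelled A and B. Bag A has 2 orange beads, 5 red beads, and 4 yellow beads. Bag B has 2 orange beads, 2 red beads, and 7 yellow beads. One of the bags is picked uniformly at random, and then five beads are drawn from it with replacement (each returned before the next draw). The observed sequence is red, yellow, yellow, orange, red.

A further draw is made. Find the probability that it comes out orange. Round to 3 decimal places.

0.182

For each hypothesis, P(data | H) works out to: P(data | bag A) = (5/11)(4/11)(4/11)(2/11)(5/11) = 0.0049674; P(data | bag B) = (2/11)(7/11)(7/11)(2/11)(2/11) = 0.002434.
Multiplying each by its prior: 1/2 · 0.0049674 = 0.0024837, 1/2 · 0.002434 = 0.001217; these sum to 0.0037007.
The posterior is then P(bag A | data) = 0.67114, P(bag B | data) = 0.32886.
Averaging over the posterior, P(orange next | data) = (2/11)(0.67114) + (2/11)(0.32886) = 0.18182.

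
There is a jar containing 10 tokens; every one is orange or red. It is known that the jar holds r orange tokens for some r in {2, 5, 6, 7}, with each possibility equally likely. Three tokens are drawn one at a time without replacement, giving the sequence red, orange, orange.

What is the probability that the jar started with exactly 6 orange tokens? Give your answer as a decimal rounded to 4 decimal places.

0.3315

Under each hypothesis, the probability of the observed sequence is: P(data | r = 2) = (8/10)(2/9)(1/8) = 0.022222; P(data | r = 5) = (5/10)(5/9)(4/8) = 0.13889; P(data | r = 6) = (4/10)(6/9)(5/8) = 0.16667; P(data | r = 7) = (3/10)(7/9)(6/8) = 0.175.
Weighting by the prior gives 1/4 · 0.022222 = 0.0055556, 1/4 · 0.13889 = 0.034722, 1/4 · 0.16667 = 0.041667, 1/4 · 0.175 = 0.04375; these sum to 0.12569.
By Bayes' rule, P(r = 6 | data) = (0.041667) / (0.12569) = 0.33149.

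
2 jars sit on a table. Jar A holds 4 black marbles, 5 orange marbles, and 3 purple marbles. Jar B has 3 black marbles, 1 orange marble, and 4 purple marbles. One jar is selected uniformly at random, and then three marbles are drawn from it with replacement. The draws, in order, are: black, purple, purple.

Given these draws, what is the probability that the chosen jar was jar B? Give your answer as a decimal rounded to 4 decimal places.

0.8182

Compute the likelihood of the observed sequence for each case: P(data | jar A) = (4/12)(3/12)(3/12) = 1/48; P(data | jar B) = (3/8)(4/8)(4/8) = 3/32.
Multiplying each by its prior: 1/2 · 1/48 = 1/96, 1/2 · 3/32 = 3/64; these sum to 11/192.
So P(jar B | data) = (3/64) / (11/192) = 9/11.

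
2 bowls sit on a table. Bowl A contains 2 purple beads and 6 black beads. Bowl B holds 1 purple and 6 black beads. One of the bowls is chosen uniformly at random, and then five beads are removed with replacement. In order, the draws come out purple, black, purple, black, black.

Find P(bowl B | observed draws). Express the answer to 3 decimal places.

For each hypothesis, P(data | H) works out to: P(data | bowl A) = (2/8)(6/8)(2/8)(6/8)(6/8) = 0.026367; P(data | bowl B) = (1/7)(6/7)(1/7)(6/7)(6/7) = 0.012852.
Weighting by the prior gives 1/2 · 0.026367 = 0.013184, 1/2 · 0.012852 = 0.0064259; summing to 0.019609.
Therefore the posterior P(bowl B | data) = (0.0064259) / (0.019609) = 0.32769.

0.328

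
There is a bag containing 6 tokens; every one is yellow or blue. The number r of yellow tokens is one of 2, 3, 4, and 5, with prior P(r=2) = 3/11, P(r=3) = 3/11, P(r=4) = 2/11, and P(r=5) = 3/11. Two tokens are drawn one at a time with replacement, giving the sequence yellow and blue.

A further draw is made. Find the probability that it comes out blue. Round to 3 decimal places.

0.455

Compute the likelihood of the observed sequence for each case: P(data | r = 2) = (2/6)(4/6) = 2/9; P(data | r = 3) = (3/6)(3/6) = 1/4; P(data | r = 4) = (4/6)(2/6) = 2/9; P(data | r = 5) = (5/6)(1/6) = 5/36.
The prior-weighted likelihoods are 3/11 · 2/9 = 2/33, 3/11 · 1/4 = 3/44, 2/11 · 2/9 = 4/99, 3/11 · 5/36 = 5/132; summing to 41/198.
Dividing through by the total gives posterior P(r = 2 | data) = 12/41, P(r = 3 | data) = 27/82, P(r = 4 | data) = 8/41, P(r = 5 | data) = 15/82.
So P(blue next | data) = Σ P(blue next | H) P(H | data) = (2/3)(12/41) + (1/2)(27/82) + (1/3)(8/41) + (1/6)(15/82) = 56/123.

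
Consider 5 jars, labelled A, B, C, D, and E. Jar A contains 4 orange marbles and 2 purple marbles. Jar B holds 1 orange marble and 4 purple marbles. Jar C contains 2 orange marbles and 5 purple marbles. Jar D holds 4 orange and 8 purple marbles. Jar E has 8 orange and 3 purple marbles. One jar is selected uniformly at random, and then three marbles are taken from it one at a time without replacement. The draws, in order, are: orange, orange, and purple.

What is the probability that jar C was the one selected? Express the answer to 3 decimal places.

0.097

Compute the likelihood of the observed sequence for each case: P(data | jar A) = (4/6)(3/5)(2/4) = 0.2; P(data | jar B) = (1/5)(0/4) = 0; P(data | jar C) = (2/7)(1/6)(5/5) = 0.047619; P(data | jar D) = (4/12)(3/11)(8/10) = 0.072727; P(data | jar E) = (8/11)(7/10)(3/9) = 0.1697.
Weighting by the prior gives 1/5 · 0.2 = 0.04, 1/5 · 0 = 0, 1/5 · 0.047619 = 0.0095238, 1/5 · 0.072727 = 0.014545, 1/5 · 0.1697 = 0.033939; with total 0.098009.
Hence P(jar C | data) = (0.0095238) / (0.098009) = 0.097173.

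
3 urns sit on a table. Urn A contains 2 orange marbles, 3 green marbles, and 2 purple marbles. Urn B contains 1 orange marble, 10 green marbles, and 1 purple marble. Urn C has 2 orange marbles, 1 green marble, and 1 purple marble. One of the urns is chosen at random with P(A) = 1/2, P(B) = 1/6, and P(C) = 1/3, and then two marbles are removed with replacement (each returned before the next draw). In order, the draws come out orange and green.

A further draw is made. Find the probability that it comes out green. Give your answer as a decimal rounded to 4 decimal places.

0.4045

Under each hypothesis, the probability of the observed sequence is: P(data | urn A) = (2/7)(3/7) = 0.12245; P(data | urn B) = (1/12)(10/12) = 0.069444; P(data | urn C) = (2/4)(1/4) = 0.125.
Weighting by the prior gives 1/2 · 0.12245 = 0.061224, 1/6 · 0.069444 = 0.011574, 1/3 · 0.125 = 0.041667; with total 0.11447.
The posterior is then P(urn A | data) = 0.53487, P(urn B | data) = 0.10111, P(urn C | data) = 0.36401.
The predictive probability is P(green next | data) = (3/7)(0.53487) + (5/6)(0.10111) + (1/4)(0.36401) = 0.4045.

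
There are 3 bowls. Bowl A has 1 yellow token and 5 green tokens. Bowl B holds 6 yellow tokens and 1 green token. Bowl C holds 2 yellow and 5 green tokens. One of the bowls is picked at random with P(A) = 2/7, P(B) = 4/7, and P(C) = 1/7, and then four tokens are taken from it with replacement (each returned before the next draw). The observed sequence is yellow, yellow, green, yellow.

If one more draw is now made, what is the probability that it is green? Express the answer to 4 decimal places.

Under each hypothesis, the probability of the observed sequence is: P(data | bowl A) = (1/6)(1/6)(5/6)(1/6) = 0.003858; P(data | bowl B) = (6/7)(6/7)(1/7)(6/7) = 0.089963; P(data | bowl C) = (2/7)(2/7)(5/7)(2/7) = 0.01666.
The prior-weighted likelihoods are 2/7 · 0.003858 = 0.0011023, 4/7 · 0.089963 = 0.051407, 1/7 · 0.01666 = 0.00238; with total 0.054889.
Normalising, the posterior is P(bowl A | data) = 0.020082, P(bowl B | data) = 0.93656, P(bowl C | data) = 0.043359.
So P(green next | data) = Σ P(green next | H) P(H | data) = (5/6)(0.020082) + (1/7)(0.93656) + (5/7)(0.043359) = 0.1815.

0.1815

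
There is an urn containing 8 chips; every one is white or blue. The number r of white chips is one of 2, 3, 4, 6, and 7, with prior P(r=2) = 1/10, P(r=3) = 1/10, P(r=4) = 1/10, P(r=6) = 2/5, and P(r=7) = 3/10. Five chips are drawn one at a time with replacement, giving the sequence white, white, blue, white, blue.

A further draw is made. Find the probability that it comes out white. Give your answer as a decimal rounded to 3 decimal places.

Under each hypothesis, the probability of the observed sequence is: P(data | r = 2) = (2/8)(2/8)(6/8)(2/8)(6/8) = 0.0087891; P(data | r = 3) = (3/8)(3/8)(5/8)(3/8)(5/8) = 0.020599; P(data | r = 4) = (4/8)(4/8)(4/8)(4/8)(4/8) = 0.03125; P(data | r = 6) = (6/8)(6/8)(2/8)(6/8)(2/8) = 0.026367; P(data | r = 7) = (7/8)(7/8)(1/8)(7/8)(1/8) = 0.010468.
Multiplying each by its prior: 1/10 · 0.0087891 = 0.00087891, 1/10 · 0.020599 = 0.0020599, 1/10 · 0.03125 = 0.003125, 2/5 · 0.026367 = 0.010547, 3/10 · 0.010468 = 0.0031403; with total 0.019751.
Normalising, the posterior is P(r = 2 | data) = 0.044499, P(r = 3 | data) = 0.1043, P(r = 4 | data) = 0.15822, P(r = 6 | data) = 0.53399, P(r = 7 | data) = 0.15899.
So P(white next | data) = Σ P(white next | H) P(H | data) = (1/4)(0.044499) + (3/8)(0.1043) + (1/2)(0.15822) + (3/4)(0.53399) + (7/8)(0.15899) = 0.66896.

0.669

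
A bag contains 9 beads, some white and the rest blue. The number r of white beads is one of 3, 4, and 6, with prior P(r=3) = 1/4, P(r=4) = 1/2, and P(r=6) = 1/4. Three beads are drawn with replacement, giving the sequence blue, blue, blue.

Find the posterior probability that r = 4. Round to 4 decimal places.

The likelihood of the observed sequence under each hypothesis: P(data | r = 3) = (6/9)(6/9)(6/9) = 0.2963; P(data | r = 4) = (5/9)(5/9)(5/9) = 0.17147; P(data | r = 6) = (3/9)(3/9)(3/9) = 0.037037.
Multiplying each by its prior: 1/4 · 0.2963 = 0.074074, 1/2 · 0.17147 = 0.085734, 1/4 · 0.037037 = 0.0092593; summing to 0.16907.
So P(r = 4 | data) = (0.085734) / (0.16907) = 0.5071.

0.5071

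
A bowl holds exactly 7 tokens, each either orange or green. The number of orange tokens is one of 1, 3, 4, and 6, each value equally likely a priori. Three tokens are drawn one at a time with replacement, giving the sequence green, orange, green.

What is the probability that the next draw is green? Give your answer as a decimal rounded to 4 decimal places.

Compute the likelihood of the observed sequence for each case: P(data | r = 1) = (6/7)(1/7)(6/7) = 36/343; P(data | r = 3) = (4/7)(3/7)(4/7) = 48/343; P(data | r = 4) = (3/7)(4/7)(3/7) = 36/343; P(data | r = 6) = (1/7)(6/7)(1/7) = 6/343.
Weighting by the prior gives 1/4 · 36/343 = 9/343, 1/4 · 48/343 = 12/343, 1/4 · 36/343 = 9/343, 1/4 · 6/343 = 3/686; summing to 9/98.
Normalising, the posterior is P(r = 1 | data) = 2/7, P(r = 3 | data) = 8/21, P(r = 4 | data) = 2/7, P(r = 6 | data) = 1/21.
Averaging over the posterior, P(green next | data) = (6/7)(2/7) + (4/7)(8/21) + (3/7)(2/7) + (1/7)(1/21) = 29/49.

0.5918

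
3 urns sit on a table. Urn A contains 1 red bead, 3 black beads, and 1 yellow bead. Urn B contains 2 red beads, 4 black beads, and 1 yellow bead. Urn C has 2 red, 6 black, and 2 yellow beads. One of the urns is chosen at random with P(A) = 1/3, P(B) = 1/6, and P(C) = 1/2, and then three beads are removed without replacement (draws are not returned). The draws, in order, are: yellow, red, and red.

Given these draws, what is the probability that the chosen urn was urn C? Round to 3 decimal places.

0.636

Compute the likelihood of the observed sequence for each case: P(data | urn A) = (1/5)(1/4)(0/3) = 0; P(data | urn B) = (1/7)(2/6)(1/5) = 0.0095238; P(data | urn C) = (2/10)(2/9)(1/8) = 0.0055556.
Multiplying each by its prior: 1/3 · 0 = 0, 1/6 · 0.0095238 = 0.0015873, 1/2 · 0.0055556 = 0.0027778; with total 0.0043651.
Hence P(urn C | data) = (0.0027778) / (0.0043651) = 0.63636.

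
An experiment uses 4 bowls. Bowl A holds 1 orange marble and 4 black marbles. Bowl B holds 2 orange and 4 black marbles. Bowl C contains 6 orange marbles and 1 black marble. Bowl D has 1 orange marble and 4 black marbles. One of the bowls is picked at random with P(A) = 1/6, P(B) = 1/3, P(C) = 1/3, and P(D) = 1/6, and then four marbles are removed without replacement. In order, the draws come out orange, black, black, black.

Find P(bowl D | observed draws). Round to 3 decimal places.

Compute the likelihood of the observed sequence for each case: P(data | bowl A) = (1/5)(4/4)(3/3)(2/2) = 1/5; P(data | bowl B) = (2/6)(4/5)(3/4)(2/3) = 2/15; P(data | bowl C) = (6/7)(1/6)(0/5) = 0; P(data | bowl D) = (1/5)(4/4)(3/3)(2/2) = 1/5.
Weighting by the prior gives 1/6 · 1/5 = 1/30, 1/3 · 2/15 = 2/45, 1/3 · 0 = 0, 1/6 · 1/5 = 1/30; with total 1/9.
Therefore the posterior P(bowl D | data) = (1/30) / (1/9) = 3/10.

0.300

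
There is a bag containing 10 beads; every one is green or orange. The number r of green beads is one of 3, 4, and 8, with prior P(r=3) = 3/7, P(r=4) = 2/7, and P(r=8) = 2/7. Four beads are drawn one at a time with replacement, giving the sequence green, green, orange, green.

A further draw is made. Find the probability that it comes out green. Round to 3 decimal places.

0.625

For each hypothesis, P(data | H) works out to: P(data | r = 3) = (3/10)(3/10)(7/10)(3/10) = 0.0189; P(data | r = 4) = (4/10)(4/10)(6/10)(4/10) = 0.0384; P(data | r = 8) = (8/10)(8/10)(2/10)(8/10) = 0.1024.
The prior-weighted likelihoods are 3/7 · 0.0189 = 0.0081, 2/7 · 0.0384 = 0.010971, 2/7 · 0.1024 = 0.029257; these sum to 0.048329.
Dividing through by the total gives posterior P(r = 3 | data) = 0.1676, P(r = 4 | data) = 0.22702, P(r = 8 | data) = 0.60538.
Averaging over the posterior, P(green next | data) = (3/10)(0.1676) + (2/5)(0.22702) + (4/5)(0.60538) = 0.62539.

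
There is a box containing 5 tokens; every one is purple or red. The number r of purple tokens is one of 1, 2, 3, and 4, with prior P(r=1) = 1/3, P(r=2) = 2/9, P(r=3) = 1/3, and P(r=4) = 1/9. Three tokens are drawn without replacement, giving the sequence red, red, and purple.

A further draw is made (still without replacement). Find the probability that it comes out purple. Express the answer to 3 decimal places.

0.385

Under each hypothesis, the probability of the observed sequence is: P(data | r = 1) = (4/5)(3/4)(1/3) = 1/5; P(data | r = 2) = (3/5)(2/4)(2/3) = 1/5; P(data | r = 3) = (2/5)(1/4)(3/3) = 1/10; P(data | r = 4) = (1/5)(0/4) = 0.
Weighting by the prior gives 1/3 · 1/5 = 1/15, 2/9 · 1/5 = 2/45, 1/3 · 1/10 = 1/30, 1/9 · 0 = 0; these sum to 13/90.
Normalising, the posterior is P(r = 1 | data) = 6/13, P(r = 2 | data) = 4/13, P(r = 3 | data) = 3/13, P(r = 4 | data) = 0.
Averaging over the posterior, P(purple next | data) = (0)(6/13) + (1/2)(4/13) + (1)(3/13) = 5/13.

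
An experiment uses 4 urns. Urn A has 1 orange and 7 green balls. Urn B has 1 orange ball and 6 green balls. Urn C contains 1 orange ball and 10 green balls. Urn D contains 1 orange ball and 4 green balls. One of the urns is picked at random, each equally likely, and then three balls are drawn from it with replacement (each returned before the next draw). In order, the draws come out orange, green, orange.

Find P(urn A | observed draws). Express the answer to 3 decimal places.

For each hypothesis, P(data | H) works out to: P(data | urn A) = (1/8)(7/8)(1/8) = 0.013672; P(data | urn B) = (1/7)(6/7)(1/7) = 0.017493; P(data | urn C) = (1/11)(10/11)(1/11) = 0.0075131; P(data | urn D) = (1/5)(4/5)(1/5) = 0.032.
Weighting by the prior gives 1/4 · 0.013672 = 0.003418, 1/4 · 0.017493 = 0.0043732, 1/4 · 0.0075131 = 0.0018783, 1/4 · 0.032 = 0.008; summing to 0.017669.
Therefore the posterior P(urn A | data) = (0.003418) / (0.017669) = 0.19344.

0.193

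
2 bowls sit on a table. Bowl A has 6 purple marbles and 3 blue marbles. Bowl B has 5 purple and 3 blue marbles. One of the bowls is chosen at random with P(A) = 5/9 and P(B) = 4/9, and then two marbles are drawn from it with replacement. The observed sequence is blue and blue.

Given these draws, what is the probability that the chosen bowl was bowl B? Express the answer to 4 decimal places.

The likelihood of the observed sequence under each hypothesis: P(data | bowl A) = (3/9)(3/9) = 0.11111; P(data | bowl B) = (3/8)(3/8) = 0.14062.
Multiplying each by its prior: 5/9 · 0.11111 = 0.061728, 4/9 · 0.14062 = 0.0625; these sum to 0.12423.
Hence P(bowl B | data) = (0.0625) / (0.12423) = 0.50311.

0.5031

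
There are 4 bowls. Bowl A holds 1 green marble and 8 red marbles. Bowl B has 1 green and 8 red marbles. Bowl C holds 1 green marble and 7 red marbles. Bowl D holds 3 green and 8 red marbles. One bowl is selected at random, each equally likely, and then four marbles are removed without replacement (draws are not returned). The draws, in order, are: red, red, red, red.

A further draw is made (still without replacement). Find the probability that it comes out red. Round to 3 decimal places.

The likelihood of the observed sequence under each hypothesis: P(data | bowl A) = (8/9)(7/8)(6/7)(5/6) = 5/9; P(data | bowl B) = (8/9)(7/8)(6/7)(5/6) = 5/9; P(data | bowl C) = (7/8)(6/7)(5/6)(4/5) = 1/2; P(data | bowl D) = (8/11)(7/10)(6/9)(5/8) = 7/33.
Multiplying each by its prior: 1/4 · 5/9 = 5/36, 1/4 · 5/9 = 5/36, 1/4 · 1/2 = 1/8, 1/4 · 7/33 = 7/132; with total 361/792.
The posterior is then P(bowl A | data) = 0.30471, P(bowl B | data) = 0.30471, P(bowl C | data) = 0.27424, P(bowl D | data) = 0.11634.
So P(red next | data) = Σ P(red next | H) P(H | data) = (4/5)(0.30471) + (4/5)(0.30471) + (3/4)(0.27424) + (4/7)(0.11634) = 0.7597.

0.760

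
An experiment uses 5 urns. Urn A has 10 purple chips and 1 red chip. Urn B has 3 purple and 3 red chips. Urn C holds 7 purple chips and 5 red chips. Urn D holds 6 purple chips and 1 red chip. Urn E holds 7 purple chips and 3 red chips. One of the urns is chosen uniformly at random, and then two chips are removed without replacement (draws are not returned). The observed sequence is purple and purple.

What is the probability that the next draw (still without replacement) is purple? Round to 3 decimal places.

For each hypothesis, P(data | H) works out to: P(data | urn A) = (10/11)(9/10) = 0.81818; P(data | urn B) = (3/6)(2/5) = 0.2; P(data | urn C) = (7/12)(6/11) = 0.31818; P(data | urn D) = (6/7)(5/6) = 0.71429; P(data | urn E) = (7/10)(6/9) = 0.46667.
The prior-weighted likelihoods are 1/5 · 0.81818 = 0.16364, 1/5 · 0.2 = 0.04, 1/5 · 0.31818 = 0.063636, 1/5 · 0.71429 = 0.14286, 1/5 · 0.46667 = 0.093333; with total 0.50346.
The posterior is then P(urn A | data) = 0.32502, P(urn B | data) = 0.07945, P(urn C | data) = 0.1264, P(urn D | data) = 0.28375, P(urn E | data) = 0.18538.
The predictive probability is P(purple next | data) = (8/9)(0.32502) + (1/4)(0.07945) + (1/2)(0.1264) + (4/5)(0.28375) + (5/8)(0.18538) = 0.71483.

0.715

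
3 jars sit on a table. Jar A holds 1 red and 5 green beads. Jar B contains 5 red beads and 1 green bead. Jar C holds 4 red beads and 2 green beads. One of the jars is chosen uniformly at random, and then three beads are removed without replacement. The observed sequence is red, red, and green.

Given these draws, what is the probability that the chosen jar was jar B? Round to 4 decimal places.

The likelihood of the observed sequence under each hypothesis: P(data | jar A) = (1/6)(0/5) = 0; P(data | jar B) = (5/6)(4/5)(1/4) = 1/6; P(data | jar C) = (4/6)(3/5)(2/4) = 1/5.
Weighting by the prior gives 1/3 · 0 = 0, 1/3 · 1/6 = 1/18, 1/3 · 1/5 = 1/15; with total 11/90.
By Bayes' rule, P(jar B | data) = (1/18) / (11/90) = 5/11.

0.4545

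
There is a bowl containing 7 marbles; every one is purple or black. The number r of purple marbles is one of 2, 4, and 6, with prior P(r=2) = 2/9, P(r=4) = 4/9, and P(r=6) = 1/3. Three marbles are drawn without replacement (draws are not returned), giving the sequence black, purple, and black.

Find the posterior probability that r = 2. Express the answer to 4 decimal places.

The likelihood of the observed sequence under each hypothesis: P(data | r = 2) = (5/7)(2/6)(4/5) = 4/21; P(data | r = 4) = (3/7)(4/6)(2/5) = 4/35; P(data | r = 6) = (1/7)(6/6)(0/5) = 0.
The prior-weighted likelihoods are 2/9 · 4/21 = 8/189, 4/9 · 4/35 = 16/315, 1/3 · 0 = 0; these sum to 88/945.
By Bayes' rule, P(r = 2 | data) = (8/189) / (88/945) = 5/11.

0.4545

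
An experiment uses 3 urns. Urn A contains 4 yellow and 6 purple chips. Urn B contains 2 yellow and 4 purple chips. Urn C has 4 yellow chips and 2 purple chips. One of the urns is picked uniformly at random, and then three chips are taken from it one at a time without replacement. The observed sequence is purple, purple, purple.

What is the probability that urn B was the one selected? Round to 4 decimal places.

0.5455

Under each hypothesis, the probability of the observed sequence is: P(data | urn A) = (6/10)(5/9)(4/8) = 1/6; P(data | urn B) = (4/6)(3/5)(2/4) = 1/5; P(data | urn C) = (2/6)(1/5)(0/4) = 0.
Multiplying each by its prior: 1/3 · 1/6 = 1/18, 1/3 · 1/5 = 1/15, 1/3 · 0 = 0; summing to 11/90.
Hence P(urn B | data) = (1/15) / (11/90) = 6/11.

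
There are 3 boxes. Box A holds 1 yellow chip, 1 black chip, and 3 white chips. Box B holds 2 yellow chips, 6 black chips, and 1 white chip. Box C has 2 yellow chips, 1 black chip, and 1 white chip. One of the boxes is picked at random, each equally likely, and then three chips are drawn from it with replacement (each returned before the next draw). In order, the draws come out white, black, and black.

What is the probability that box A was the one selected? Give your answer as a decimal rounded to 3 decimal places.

Compute the likelihood of the observed sequence for each case: P(data | box A) = (3/5)(1/5)(1/5) = 0.024; P(data | box B) = (1/9)(6/9)(6/9) = 0.049383; P(data | box C) = (1/4)(1/4)(1/4) = 0.015625.
Weighting by the prior gives 1/3 · 0.024 = 0.008, 1/3 · 0.049383 = 0.016461, 1/3 · 0.015625 = 0.0052083; these sum to 0.029669.
By Bayes' rule, P(box A | data) = (0.008) / (0.029669) = 0.26964.

0.270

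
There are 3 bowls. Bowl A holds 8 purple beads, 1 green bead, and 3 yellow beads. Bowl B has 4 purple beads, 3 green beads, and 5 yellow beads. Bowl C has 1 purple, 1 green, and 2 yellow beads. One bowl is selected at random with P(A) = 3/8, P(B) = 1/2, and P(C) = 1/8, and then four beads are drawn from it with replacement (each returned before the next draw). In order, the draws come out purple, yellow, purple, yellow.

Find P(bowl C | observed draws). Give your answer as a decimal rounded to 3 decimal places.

0.089

Compute the likelihood of the observed sequence for each case: P(data | bowl A) = (8/12)(3/12)(8/12)(3/12) = 0.027778; P(data | bowl B) = (4/12)(5/12)(4/12)(5/12) = 0.01929; P(data | bowl C) = (1/4)(2/4)(1/4)(2/4) = 0.015625.
Multiplying each by its prior: 3/8 · 0.027778 = 0.010417, 1/2 · 0.01929 = 0.0096451, 1/8 · 0.015625 = 0.0019531; these sum to 0.022015.
Therefore the posterior P(bowl C | data) = (0.0019531) / (0.022015) = 0.088719.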